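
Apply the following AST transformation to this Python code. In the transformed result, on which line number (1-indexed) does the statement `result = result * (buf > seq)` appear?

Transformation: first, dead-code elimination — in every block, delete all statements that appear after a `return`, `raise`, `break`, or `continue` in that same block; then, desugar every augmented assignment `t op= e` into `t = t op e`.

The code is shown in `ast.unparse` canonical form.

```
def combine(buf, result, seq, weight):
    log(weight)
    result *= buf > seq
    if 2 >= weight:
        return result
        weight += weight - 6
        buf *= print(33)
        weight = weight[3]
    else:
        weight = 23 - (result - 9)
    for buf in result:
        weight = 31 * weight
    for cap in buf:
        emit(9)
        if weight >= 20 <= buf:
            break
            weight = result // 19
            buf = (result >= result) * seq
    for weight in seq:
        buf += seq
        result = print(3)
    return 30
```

3

Transformed code:
def combine(buf, result, seq, weight):
    log(weight)
    result = result * (buf > seq)
    if 2 >= weight:
        return result
    else:
        weight = 23 - (result - 9)
    for buf in result:
        weight = 31 * weight
    for cap in buf:
        emit(9)
        if weight >= 20 <= buf:
            break
    for weight in seq:
        buf = buf + seq
        result = print(3)
    return 30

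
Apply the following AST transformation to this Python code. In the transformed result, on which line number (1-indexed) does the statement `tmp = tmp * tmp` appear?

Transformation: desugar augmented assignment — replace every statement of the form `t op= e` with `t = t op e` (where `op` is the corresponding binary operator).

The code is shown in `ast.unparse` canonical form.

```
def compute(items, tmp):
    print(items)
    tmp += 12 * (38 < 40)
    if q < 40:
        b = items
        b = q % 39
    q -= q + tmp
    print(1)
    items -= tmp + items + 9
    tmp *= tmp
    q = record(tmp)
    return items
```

Transformed code:
def compute(items, tmp):
    print(items)
    tmp = tmp + 12 * (38 < 40)
    if q < 40:
        b = items
        b = q % 39
    q = q - (q + tmp)
    print(1)
    items = items - (tmp + items + 9)
    tmp = tmp * tmp
    q = record(tmp)
    return items

10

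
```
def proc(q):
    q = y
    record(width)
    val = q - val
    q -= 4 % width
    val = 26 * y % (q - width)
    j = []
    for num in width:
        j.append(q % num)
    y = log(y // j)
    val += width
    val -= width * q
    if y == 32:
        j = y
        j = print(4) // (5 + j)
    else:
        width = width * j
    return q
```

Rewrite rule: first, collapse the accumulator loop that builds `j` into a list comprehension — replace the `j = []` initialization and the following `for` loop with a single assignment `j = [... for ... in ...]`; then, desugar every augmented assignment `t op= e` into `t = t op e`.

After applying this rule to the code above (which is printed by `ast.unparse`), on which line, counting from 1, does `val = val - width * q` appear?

Transformed code:
def proc(q):
    q = y
    record(width)
    val = q - val
    q = q - 4 % width
    val = 26 * y % (q - width)
    j = [q % num for num in width]
    y = log(y // j)
    val = val + width
    val = val - width * q
    if y == 32:
        j = y
        j = print(4) // (5 + j)
    else:
        width = width * j
    return q

10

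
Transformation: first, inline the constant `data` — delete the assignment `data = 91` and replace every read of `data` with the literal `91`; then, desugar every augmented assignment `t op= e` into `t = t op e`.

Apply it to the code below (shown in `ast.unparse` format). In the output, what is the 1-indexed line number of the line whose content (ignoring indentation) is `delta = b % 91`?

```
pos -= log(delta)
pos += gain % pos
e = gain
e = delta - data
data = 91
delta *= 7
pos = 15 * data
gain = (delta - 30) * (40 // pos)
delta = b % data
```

8

Transformed code:
pos = pos - log(delta)
pos = pos + gain % pos
e = gain
e = delta - 91
delta = delta * 7
pos = 15 * 91
gain = (delta - 30) * (40 // pos)
delta = b % 91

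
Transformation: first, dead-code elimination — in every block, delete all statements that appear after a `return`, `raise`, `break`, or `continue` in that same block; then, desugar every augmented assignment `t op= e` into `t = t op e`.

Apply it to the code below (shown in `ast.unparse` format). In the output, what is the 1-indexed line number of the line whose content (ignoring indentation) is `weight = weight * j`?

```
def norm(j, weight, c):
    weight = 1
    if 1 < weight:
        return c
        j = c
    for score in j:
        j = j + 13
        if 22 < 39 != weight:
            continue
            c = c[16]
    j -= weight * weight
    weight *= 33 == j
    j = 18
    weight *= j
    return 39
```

12

Transformed code:
def norm(j, weight, c):
    weight = 1
    if 1 < weight:
        return c
    for score in j:
        j = j + 13
        if 22 < 39 != weight:
            continue
    j = j - weight * weight
    weight = weight * (33 == j)
    j = 18
    weight = weight * j
    return 39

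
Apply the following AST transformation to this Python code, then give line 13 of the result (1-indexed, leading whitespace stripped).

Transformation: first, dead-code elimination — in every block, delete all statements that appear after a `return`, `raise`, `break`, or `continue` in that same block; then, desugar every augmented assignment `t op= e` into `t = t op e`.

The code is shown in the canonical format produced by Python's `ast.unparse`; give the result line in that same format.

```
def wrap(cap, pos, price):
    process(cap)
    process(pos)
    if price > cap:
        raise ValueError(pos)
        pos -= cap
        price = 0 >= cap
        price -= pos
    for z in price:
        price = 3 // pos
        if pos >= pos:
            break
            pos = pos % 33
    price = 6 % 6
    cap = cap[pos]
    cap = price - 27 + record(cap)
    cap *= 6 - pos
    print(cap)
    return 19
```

Transformed code:
def wrap(cap, pos, price):
    process(cap)
    process(pos)
    if price > cap:
        raise ValueError(pos)
    for z in price:
        price = 3 // pos
        if pos >= pos:
            break
    price = 6 % 6
    cap = cap[pos]
    cap = price - 27 + record(cap)
    cap = cap * (6 - pos)
    print(cap)
    return 19

cap = cap * (6 - pos)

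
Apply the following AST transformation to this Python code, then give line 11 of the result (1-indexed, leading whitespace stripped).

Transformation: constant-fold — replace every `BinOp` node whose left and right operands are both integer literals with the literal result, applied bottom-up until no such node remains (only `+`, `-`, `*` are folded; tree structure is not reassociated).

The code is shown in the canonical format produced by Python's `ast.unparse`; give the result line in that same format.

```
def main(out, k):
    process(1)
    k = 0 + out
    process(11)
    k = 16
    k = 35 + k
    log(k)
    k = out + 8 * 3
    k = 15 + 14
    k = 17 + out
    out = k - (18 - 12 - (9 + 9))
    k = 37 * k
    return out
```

Transformed code:
def main(out, k):
    process(1)
    k = 0 + out
    process(11)
    k = 16
    k = 35 + k
    log(k)
    k = out + 24
    k = 29
    k = 17 + out
    out = k - -12
    k = 37 * k
    return out

out = k - -12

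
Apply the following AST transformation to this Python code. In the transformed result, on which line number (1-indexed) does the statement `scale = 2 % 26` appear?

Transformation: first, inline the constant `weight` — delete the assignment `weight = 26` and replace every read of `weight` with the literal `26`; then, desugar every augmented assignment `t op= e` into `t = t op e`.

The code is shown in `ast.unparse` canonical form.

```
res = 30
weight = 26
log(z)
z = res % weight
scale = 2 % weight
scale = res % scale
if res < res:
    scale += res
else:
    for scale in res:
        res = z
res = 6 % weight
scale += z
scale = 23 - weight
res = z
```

4

Transformed code:
res = 30
log(z)
z = res % 26
scale = 2 % 26
scale = res % scale
if res < res:
    scale = scale + res
else:
    for scale in res:
        res = z
res = 6 % 26
scale = scale + z
scale = 23 - 26
res = z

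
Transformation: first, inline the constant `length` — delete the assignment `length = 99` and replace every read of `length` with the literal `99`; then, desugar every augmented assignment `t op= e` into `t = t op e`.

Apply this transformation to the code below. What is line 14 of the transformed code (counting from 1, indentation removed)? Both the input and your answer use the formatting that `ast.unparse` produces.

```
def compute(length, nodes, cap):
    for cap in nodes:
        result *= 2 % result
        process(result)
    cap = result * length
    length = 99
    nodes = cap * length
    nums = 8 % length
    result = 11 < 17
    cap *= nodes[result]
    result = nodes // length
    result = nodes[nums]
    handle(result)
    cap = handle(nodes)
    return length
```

return 99

Transformed code:
def compute(length, nodes, cap):
    for cap in nodes:
        result = result * (2 % result)
        process(result)
    cap = result * 99
    nodes = cap * 99
    nums = 8 % 99
    result = 11 < 17
    cap = cap * nodes[result]
    result = nodes // 99
    result = nodes[nums]
    handle(result)
    cap = handle(nodes)
    return 99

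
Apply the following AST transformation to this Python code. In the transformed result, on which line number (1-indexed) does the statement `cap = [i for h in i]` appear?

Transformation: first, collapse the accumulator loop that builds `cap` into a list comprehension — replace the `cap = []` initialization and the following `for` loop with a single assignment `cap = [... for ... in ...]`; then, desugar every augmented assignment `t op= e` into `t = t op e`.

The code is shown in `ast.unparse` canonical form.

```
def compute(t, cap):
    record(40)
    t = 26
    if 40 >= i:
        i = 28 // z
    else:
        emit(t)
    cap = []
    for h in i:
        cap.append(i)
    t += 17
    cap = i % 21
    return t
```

8

Transformed code:
def compute(t, cap):
    record(40)
    t = 26
    if 40 >= i:
        i = 28 // z
    else:
        emit(t)
    cap = [i for h in i]
    t = t + 17
    cap = i % 21
    return t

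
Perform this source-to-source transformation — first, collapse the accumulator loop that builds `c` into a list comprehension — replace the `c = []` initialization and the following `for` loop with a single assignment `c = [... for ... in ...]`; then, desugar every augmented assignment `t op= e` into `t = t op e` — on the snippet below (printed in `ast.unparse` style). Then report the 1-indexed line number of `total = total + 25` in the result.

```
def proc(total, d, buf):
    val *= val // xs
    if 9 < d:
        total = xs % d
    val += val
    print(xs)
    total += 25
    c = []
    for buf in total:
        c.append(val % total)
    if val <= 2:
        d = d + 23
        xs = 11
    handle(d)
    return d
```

Transformed code:
def proc(total, d, buf):
    val = val * (val // xs)
    if 9 < d:
        total = xs % d
    val = val + val
    print(xs)
    total = total + 25
    c = [val % total for buf in total]
    if val <= 2:
        d = d + 23
        xs = 11
    handle(d)
    return d

7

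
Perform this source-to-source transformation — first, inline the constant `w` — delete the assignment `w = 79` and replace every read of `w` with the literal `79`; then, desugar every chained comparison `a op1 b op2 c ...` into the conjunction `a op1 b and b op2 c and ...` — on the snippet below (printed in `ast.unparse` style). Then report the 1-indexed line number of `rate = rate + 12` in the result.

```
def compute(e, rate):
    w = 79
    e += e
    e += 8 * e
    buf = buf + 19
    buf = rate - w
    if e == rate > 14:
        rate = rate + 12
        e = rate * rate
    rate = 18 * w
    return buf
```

Transformed code:
def compute(e, rate):
    e += e
    e += 8 * e
    buf = buf + 19
    buf = rate - 79
    if e == rate and rate > 14:
        rate = rate + 12
        e = rate * rate
    rate = 18 * 79
    return buf

7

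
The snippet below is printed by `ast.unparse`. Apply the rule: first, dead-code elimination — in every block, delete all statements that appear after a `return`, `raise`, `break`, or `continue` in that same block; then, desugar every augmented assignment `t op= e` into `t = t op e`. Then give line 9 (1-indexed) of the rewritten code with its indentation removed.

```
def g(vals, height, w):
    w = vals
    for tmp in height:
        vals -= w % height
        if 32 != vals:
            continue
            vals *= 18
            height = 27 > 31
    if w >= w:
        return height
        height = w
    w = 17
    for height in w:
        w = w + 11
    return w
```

w = 17

Transformed code:
def g(vals, height, w):
    w = vals
    for tmp in height:
        vals = vals - w % height
        if 32 != vals:
            continue
    if w >= w:
        return height
    w = 17
    for height in w:
        w = w + 11
    return w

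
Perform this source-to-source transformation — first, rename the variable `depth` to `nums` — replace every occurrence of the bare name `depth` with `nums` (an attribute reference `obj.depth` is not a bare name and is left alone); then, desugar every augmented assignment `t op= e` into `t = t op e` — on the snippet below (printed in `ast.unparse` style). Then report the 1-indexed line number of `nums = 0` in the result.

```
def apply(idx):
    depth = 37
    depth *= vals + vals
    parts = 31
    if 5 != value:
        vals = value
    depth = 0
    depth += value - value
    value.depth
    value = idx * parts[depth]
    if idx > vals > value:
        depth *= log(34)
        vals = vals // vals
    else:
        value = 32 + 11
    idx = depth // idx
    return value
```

7

Transformed code:
def apply(idx):
    nums = 37
    nums = nums * (vals + vals)
    parts = 31
    if 5 != value:
        vals = value
    nums = 0
    nums = nums + (value - value)
    value.depth
    value = idx * parts[nums]
    if idx > vals > value:
        nums = nums * log(34)
        vals = vals // vals
    else:
        value = 32 + 11
    idx = nums // idx
    return value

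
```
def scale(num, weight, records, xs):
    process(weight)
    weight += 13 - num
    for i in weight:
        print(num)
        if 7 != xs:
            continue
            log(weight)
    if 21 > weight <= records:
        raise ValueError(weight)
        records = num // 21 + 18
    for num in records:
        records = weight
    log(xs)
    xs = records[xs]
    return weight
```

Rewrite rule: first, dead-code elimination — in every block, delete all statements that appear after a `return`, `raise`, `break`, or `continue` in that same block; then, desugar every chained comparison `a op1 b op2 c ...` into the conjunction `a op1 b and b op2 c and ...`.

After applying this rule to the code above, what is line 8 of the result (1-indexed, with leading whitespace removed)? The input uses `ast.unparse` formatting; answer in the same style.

if 21 > weight and weight <= records:

Transformed code:
def scale(num, weight, records, xs):
    process(weight)
    weight += 13 - num
    for i in weight:
        print(num)
        if 7 != xs:
            continue
    if 21 > weight and weight <= records:
        raise ValueError(weight)
    for num in records:
        records = weight
    log(xs)
    xs = records[xs]
    return weight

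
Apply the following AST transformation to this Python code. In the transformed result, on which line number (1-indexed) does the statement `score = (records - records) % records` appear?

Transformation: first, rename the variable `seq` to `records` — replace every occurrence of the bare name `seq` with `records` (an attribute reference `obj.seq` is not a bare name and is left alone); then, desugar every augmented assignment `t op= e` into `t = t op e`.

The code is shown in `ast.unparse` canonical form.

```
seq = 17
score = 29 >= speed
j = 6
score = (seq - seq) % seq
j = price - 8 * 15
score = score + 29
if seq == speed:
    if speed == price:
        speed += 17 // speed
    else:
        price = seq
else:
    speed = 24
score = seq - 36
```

Transformed code:
records = 17
score = 29 >= speed
j = 6
score = (records - records) % records
j = price - 8 * 15
score = score + 29
if records == speed:
    if speed == price:
        speed = speed + 17 // speed
    else:
        price = records
else:
    speed = 24
score = records - 36

4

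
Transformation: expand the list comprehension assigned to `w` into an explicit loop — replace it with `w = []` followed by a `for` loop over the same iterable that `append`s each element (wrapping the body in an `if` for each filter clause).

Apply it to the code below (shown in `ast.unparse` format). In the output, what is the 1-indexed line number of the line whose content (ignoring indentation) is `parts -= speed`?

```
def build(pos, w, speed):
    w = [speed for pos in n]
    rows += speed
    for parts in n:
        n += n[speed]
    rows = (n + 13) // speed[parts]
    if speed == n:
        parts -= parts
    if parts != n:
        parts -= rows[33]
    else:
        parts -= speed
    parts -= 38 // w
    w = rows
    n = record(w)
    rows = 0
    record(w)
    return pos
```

14

Transformed code:
def build(pos, w, speed):
    w = []
    for pos in n:
        w.append(speed)
    rows += speed
    for parts in n:
        n += n[speed]
    rows = (n + 13) // speed[parts]
    if speed == n:
        parts -= parts
    if parts != n:
        parts -= rows[33]
    else:
        parts -= speed
    parts -= 38 // w
    w = rows
    n = record(w)
    rows = 0
    record(w)
    return pos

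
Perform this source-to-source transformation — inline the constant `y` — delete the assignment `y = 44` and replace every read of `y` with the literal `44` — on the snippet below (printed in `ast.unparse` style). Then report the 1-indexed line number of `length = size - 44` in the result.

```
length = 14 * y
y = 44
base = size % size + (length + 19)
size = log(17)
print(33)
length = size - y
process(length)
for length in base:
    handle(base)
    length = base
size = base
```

5

Transformed code:
length = 14 * 44
base = size % size + (length + 19)
size = log(17)
print(33)
length = size - 44
process(length)
for length in base:
    handle(base)
    length = base
size = base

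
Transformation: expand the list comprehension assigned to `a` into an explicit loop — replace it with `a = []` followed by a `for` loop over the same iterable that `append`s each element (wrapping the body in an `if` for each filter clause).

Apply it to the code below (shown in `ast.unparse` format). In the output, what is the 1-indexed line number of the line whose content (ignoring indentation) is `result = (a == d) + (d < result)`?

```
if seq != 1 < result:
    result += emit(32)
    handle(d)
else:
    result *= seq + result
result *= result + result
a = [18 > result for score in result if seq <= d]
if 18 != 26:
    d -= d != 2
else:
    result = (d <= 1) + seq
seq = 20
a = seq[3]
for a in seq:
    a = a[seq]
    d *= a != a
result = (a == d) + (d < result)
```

20

Transformed code:
if seq != 1 < result:
    result += emit(32)
    handle(d)
else:
    result *= seq + result
result *= result + result
a = []
for score in result:
    if seq <= d:
        a.append(18 > result)
if 18 != 26:
    d -= d != 2
else:
    result = (d <= 1) + seq
seq = 20
a = seq[3]
for a in seq:
    a = a[seq]
    d *= a != a
result = (a == d) + (d < result)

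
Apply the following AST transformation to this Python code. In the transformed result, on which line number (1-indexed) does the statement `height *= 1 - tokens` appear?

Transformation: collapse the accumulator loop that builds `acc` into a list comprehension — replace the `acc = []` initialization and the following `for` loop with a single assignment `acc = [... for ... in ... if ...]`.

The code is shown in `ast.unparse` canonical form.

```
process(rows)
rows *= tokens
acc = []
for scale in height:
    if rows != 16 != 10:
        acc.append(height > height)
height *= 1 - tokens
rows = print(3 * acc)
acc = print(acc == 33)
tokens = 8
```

4

Transformed code:
process(rows)
rows *= tokens
acc = [height > height for scale in height if rows != 16 != 10]
height *= 1 - tokens
rows = print(3 * acc)
acc = print(acc == 33)
tokens = 8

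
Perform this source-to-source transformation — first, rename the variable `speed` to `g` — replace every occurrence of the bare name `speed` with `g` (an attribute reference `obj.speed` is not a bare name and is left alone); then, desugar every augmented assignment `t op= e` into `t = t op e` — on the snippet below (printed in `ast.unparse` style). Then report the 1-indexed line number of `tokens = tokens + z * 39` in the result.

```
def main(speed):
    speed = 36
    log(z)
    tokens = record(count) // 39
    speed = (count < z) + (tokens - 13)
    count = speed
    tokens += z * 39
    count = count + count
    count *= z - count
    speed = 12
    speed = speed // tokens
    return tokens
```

Transformed code:
def main(g):
    g = 36
    log(z)
    tokens = record(count) // 39
    g = (count < z) + (tokens - 13)
    count = g
    tokens = tokens + z * 39
    count = count + count
    count = count * (z - count)
    g = 12
    g = g // tokens
    return tokens

7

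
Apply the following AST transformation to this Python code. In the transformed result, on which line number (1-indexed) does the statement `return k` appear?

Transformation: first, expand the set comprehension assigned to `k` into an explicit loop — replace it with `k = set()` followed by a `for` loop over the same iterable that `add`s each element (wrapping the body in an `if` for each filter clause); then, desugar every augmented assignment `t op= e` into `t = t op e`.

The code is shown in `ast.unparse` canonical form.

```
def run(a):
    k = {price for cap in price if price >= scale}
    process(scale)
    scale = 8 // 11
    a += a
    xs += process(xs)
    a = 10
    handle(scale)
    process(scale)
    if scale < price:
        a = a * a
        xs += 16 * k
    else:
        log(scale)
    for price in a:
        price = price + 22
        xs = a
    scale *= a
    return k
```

Transformed code:
def run(a):
    k = set()
    for cap in price:
        if price >= scale:
            k.add(price)
    process(scale)
    scale = 8 // 11
    a = a + a
    xs = xs + process(xs)
    a = 10
    handle(scale)
    process(scale)
    if scale < price:
        a = a * a
        xs = xs + 16 * k
    else:
        log(scale)
    for price in a:
        price = price + 22
        xs = a
    scale = scale * a
    return k

22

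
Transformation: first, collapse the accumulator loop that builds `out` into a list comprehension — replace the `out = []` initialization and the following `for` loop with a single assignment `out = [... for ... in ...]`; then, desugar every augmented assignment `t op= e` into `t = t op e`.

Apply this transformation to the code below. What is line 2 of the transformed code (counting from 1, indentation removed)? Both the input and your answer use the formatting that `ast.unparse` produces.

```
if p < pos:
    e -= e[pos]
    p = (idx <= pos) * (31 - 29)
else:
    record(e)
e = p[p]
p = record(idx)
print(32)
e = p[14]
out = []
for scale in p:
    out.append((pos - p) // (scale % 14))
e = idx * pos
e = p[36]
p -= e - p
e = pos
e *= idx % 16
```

e = e - e[pos]

Transformed code:
if p < pos:
    e = e - e[pos]
    p = (idx <= pos) * (31 - 29)
else:
    record(e)
e = p[p]
p = record(idx)
print(32)
e = p[14]
out = [(pos - p) // (scale % 14) for scale in p]
e = idx * pos
e = p[36]
p = p - (e - p)
e = pos
e = e * (idx % 16)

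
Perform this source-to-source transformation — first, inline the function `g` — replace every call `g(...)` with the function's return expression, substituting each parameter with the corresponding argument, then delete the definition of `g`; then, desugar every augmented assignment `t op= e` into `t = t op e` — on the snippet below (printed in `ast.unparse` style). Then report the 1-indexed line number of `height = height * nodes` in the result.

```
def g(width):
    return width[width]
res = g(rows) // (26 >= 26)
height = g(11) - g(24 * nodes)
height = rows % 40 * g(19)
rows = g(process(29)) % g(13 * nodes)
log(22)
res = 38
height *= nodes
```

7

Transformed code:
res = rows[rows] // (26 >= 26)
height = 11[11] - (24 * nodes)[24 * nodes]
height = rows % 40 * 19[19]
rows = process(29)[process(29)] % (13 * nodes)[13 * nodes]
log(22)
res = 38
height = height * nodes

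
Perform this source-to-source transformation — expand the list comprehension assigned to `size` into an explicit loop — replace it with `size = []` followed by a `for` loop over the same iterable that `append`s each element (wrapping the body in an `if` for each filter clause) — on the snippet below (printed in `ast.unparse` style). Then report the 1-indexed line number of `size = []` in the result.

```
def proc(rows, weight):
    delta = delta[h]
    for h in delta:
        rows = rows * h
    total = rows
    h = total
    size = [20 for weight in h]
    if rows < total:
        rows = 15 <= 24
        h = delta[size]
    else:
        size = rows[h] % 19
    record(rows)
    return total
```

7

Transformed code:
def proc(rows, weight):
    delta = delta[h]
    for h in delta:
        rows = rows * h
    total = rows
    h = total
    size = []
    for weight in h:
        size.append(20)
    if rows < total:
        rows = 15 <= 24
        h = delta[size]
    else:
        size = rows[h] % 19
    record(rows)
    return total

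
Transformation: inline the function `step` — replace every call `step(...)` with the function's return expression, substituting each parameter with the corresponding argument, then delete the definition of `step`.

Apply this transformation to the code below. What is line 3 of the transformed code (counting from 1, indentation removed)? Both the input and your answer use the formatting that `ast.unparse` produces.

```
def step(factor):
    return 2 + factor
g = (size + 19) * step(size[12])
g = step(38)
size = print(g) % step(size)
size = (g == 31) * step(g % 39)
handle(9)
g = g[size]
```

Transformed code:
g = (size + 19) * (2 + size[12])
g = 2 + 38
size = print(g) % (2 + size)
size = (g == 31) * (2 + g % 39)
handle(9)
g = g[size]

size = print(g) % (2 + size)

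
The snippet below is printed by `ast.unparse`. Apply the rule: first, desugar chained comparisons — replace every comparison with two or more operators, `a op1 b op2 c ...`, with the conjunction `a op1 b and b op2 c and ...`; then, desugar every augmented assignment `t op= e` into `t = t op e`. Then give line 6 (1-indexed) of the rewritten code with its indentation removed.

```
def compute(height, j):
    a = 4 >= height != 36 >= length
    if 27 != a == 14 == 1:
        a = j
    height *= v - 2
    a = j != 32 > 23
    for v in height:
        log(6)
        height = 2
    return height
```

Transformed code:
def compute(height, j):
    a = 4 >= height and height != 36 and (36 >= length)
    if 27 != a and a == 14 and (14 == 1):
        a = j
    height = height * (v - 2)
    a = j != 32 and 32 > 23
    for v in height:
        log(6)
        height = 2
    return height

a = j != 32 and 32 > 23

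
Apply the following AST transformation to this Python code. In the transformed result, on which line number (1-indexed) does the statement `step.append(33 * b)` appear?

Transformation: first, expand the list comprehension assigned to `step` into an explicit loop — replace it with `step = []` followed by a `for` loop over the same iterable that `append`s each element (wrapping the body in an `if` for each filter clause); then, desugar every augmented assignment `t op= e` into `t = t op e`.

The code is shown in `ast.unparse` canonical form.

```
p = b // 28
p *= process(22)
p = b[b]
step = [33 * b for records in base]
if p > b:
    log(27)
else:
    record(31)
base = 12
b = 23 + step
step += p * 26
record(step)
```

Transformed code:
p = b // 28
p = p * process(22)
p = b[b]
step = []
for records in base:
    step.append(33 * b)
if p > b:
    log(27)
else:
    record(31)
base = 12
b = 23 + step
step = step + p * 26
record(step)

6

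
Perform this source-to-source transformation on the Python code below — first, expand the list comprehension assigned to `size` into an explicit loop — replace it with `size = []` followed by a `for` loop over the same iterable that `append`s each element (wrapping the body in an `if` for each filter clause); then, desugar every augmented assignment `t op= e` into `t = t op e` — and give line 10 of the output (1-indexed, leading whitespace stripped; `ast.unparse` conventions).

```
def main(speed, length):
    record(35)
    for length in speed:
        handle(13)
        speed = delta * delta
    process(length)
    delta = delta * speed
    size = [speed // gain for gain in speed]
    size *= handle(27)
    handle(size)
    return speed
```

size.append(speed // gain)

Transformed code:
def main(speed, length):
    record(35)
    for length in speed:
        handle(13)
        speed = delta * delta
    process(length)
    delta = delta * speed
    size = []
    for gain in speed:
        size.append(speed // gain)
    size = size * handle(27)
    handle(size)
    return speed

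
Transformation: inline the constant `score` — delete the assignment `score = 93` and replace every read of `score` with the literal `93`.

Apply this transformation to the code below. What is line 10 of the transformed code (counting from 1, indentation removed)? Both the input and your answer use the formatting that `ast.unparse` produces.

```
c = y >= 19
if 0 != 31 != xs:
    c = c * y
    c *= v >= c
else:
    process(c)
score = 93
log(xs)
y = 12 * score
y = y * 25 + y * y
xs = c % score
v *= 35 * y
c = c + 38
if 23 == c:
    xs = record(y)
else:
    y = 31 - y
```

Transformed code:
c = y >= 19
if 0 != 31 != xs:
    c = c * y
    c *= v >= c
else:
    process(c)
log(xs)
y = 12 * 93
y = y * 25 + y * y
xs = c % 93
v *= 35 * y
c = c + 38
if 23 == c:
    xs = record(y)
else:
    y = 31 - y

xs = c % 93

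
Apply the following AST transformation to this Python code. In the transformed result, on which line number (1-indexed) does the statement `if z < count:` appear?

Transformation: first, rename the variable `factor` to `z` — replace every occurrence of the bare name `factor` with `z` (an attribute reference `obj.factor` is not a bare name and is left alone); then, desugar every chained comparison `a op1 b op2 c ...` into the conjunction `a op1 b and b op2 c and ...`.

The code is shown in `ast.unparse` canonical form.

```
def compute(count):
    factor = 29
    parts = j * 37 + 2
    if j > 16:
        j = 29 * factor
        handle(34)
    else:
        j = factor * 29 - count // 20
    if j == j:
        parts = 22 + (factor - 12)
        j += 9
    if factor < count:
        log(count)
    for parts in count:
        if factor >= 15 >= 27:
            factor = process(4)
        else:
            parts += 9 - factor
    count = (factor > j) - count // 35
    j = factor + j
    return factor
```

Transformed code:
def compute(count):
    z = 29
    parts = j * 37 + 2
    if j > 16:
        j = 29 * z
        handle(34)
    else:
        j = z * 29 - count // 20
    if j == j:
        parts = 22 + (z - 12)
        j += 9
    if z < count:
        log(count)
    for parts in count:
        if z >= 15 and 15 >= 27:
            z = process(4)
        else:
            parts += 9 - z
    count = (z > j) - count // 35
    j = z + j
    return z

12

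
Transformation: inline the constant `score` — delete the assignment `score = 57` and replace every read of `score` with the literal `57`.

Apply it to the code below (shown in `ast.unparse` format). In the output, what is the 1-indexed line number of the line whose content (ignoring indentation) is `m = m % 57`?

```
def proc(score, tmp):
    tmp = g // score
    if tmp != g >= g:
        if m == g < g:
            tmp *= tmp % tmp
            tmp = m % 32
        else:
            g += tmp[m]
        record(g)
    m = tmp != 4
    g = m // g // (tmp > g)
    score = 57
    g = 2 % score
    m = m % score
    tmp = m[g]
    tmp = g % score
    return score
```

Transformed code:
def proc(score, tmp):
    tmp = g // 57
    if tmp != g >= g:
        if m == g < g:
            tmp *= tmp % tmp
            tmp = m % 32
        else:
            g += tmp[m]
        record(g)
    m = tmp != 4
    g = m // g // (tmp > g)
    g = 2 % 57
    m = m % 57
    tmp = m[g]
    tmp = g % 57
    return 57

13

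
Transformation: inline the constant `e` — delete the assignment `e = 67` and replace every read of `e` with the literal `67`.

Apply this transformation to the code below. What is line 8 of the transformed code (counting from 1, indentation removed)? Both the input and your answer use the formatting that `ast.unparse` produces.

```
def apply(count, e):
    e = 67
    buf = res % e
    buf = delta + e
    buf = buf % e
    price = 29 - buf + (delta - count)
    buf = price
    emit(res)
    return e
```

Transformed code:
def apply(count, e):
    buf = res % 67
    buf = delta + 67
    buf = buf % 67
    price = 29 - buf + (delta - count)
    buf = price
    emit(res)
    return 67

return 67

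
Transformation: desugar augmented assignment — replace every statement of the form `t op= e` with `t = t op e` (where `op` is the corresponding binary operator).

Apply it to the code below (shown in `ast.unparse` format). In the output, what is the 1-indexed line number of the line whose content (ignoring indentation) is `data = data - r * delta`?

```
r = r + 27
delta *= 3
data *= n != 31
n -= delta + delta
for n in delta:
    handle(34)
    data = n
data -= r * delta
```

8

Transformed code:
r = r + 27
delta = delta * 3
data = data * (n != 31)
n = n - (delta + delta)
for n in delta:
    handle(34)
    data = n
data = data - r * delta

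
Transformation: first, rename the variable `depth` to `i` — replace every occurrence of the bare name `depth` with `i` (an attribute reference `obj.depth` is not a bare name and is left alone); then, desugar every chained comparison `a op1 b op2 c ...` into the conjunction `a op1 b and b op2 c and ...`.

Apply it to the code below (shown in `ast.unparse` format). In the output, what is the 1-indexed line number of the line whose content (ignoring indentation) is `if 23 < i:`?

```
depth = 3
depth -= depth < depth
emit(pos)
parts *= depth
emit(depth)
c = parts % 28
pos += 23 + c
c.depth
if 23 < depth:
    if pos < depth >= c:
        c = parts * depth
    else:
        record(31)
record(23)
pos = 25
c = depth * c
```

Transformed code:
i = 3
i -= i < i
emit(pos)
parts *= i
emit(i)
c = parts % 28
pos += 23 + c
c.depth
if 23 < i:
    if pos < i and i >= c:
        c = parts * i
    else:
        record(31)
record(23)
pos = 25
c = i * c

9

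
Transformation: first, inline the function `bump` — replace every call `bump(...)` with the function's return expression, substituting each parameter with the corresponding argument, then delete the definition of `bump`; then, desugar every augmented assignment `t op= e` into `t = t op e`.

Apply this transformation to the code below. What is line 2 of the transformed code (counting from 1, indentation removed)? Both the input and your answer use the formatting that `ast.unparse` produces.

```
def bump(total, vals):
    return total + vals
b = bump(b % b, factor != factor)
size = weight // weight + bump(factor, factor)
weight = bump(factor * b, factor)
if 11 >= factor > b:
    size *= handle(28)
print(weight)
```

size = weight // weight + (factor + factor)

Transformed code:
b = b % b + (factor != factor)
size = weight // weight + (factor + factor)
weight = factor * b + factor
if 11 >= factor > b:
    size = size * handle(28)
print(weight)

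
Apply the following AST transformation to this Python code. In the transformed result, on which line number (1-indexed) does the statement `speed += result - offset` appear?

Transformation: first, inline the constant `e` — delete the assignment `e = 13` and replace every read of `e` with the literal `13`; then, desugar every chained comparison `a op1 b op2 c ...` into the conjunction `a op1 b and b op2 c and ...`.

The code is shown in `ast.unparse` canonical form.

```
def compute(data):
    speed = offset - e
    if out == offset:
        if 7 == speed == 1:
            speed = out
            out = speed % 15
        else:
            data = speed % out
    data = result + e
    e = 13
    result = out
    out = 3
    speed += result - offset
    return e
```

Transformed code:
def compute(data):
    speed = offset - 13
    if out == offset:
        if 7 == speed and speed == 1:
            speed = out
            out = speed % 15
        else:
            data = speed % out
    data = result + 13
    result = out
    out = 3
    speed += result - offset
    return 13

12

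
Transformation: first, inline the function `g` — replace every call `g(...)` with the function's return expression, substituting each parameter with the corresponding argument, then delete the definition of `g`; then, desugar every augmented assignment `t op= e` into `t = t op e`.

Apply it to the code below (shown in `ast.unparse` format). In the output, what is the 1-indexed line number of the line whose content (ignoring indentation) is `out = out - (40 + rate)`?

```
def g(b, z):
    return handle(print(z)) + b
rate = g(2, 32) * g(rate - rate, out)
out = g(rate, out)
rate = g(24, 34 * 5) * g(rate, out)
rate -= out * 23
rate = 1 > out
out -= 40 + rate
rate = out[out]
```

Transformed code:
rate = (handle(print(32)) + 2) * (handle(print(out)) + (rate - rate))
out = handle(print(out)) + rate
rate = (handle(print(34 * 5)) + 24) * (handle(print(out)) + rate)
rate = rate - out * 23
rate = 1 > out
out = out - (40 + rate)
rate = out[out]

6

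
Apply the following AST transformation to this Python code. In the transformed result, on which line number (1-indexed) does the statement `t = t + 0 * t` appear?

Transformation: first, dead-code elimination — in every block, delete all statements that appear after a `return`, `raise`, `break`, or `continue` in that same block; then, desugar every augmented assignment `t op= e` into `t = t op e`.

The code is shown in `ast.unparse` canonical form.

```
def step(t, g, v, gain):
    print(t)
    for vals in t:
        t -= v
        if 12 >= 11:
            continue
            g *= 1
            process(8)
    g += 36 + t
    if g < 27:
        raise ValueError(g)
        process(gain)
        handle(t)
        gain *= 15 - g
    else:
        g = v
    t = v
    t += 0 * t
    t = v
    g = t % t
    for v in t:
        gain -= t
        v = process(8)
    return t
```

13

Transformed code:
def step(t, g, v, gain):
    print(t)
    for vals in t:
        t = t - v
        if 12 >= 11:
            continue
    g = g + (36 + t)
    if g < 27:
        raise ValueError(g)
    else:
        g = v
    t = v
    t = t + 0 * t
    t = v
    g = t % t
    for v in t:
        gain = gain - t
        v = process(8)
    return t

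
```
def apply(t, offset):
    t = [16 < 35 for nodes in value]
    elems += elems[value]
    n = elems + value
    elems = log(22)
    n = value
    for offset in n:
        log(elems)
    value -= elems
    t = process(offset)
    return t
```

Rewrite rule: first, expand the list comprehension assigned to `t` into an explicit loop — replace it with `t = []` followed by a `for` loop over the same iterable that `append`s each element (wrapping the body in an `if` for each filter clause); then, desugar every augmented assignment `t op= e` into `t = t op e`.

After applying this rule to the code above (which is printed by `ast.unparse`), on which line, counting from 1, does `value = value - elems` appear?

Transformed code:
def apply(t, offset):
    t = []
    for nodes in value:
        t.append(16 < 35)
    elems = elems + elems[value]
    n = elems + value
    elems = log(22)
    n = value
    for offset in n:
        log(elems)
    value = value - elems
    t = process(offset)
    return t

11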